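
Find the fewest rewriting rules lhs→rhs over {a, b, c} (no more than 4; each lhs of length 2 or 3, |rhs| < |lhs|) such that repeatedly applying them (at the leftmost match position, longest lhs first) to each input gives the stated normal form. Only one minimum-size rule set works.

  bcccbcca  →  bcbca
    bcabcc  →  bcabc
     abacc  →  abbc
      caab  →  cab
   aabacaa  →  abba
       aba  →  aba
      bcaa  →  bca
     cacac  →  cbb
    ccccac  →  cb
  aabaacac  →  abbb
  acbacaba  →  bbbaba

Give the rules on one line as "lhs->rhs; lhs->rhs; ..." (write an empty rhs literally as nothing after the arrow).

  | bcccbcca => bccbcca => bcbcca => bcbca
  | bcabcc => bcabc
  | abacc => abbc
  | caab => cab

aa->a; ac->b; cc->c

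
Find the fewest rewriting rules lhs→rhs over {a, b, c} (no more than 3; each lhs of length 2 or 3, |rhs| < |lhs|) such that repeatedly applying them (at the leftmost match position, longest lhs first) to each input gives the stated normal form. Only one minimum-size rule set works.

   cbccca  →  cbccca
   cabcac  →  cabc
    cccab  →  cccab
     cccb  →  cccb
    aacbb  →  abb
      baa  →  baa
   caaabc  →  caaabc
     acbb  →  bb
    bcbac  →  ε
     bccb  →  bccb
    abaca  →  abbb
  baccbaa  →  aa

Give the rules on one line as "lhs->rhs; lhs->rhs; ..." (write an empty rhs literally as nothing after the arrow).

ac->; aca->bb; bcb->

  | cbccca
  | cabcac => cabc
  | cccab
  | cccb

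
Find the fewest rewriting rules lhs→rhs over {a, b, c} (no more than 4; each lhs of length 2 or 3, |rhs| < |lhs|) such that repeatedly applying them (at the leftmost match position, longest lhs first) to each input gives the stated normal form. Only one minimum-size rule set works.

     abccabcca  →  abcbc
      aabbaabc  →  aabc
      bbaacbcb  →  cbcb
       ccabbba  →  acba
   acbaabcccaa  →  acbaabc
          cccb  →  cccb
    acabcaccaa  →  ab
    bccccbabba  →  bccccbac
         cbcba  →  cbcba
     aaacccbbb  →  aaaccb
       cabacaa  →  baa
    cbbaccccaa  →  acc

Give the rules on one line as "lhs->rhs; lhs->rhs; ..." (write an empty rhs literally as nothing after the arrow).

bba->c; ca->; cbb->ac

  | abccabcca => abcbcca => abcbc
  | aabbaabc => aacabc => aabc
  | bbaacbcb => cacbcb => cbcb
  | ccabbba => cbbba => acba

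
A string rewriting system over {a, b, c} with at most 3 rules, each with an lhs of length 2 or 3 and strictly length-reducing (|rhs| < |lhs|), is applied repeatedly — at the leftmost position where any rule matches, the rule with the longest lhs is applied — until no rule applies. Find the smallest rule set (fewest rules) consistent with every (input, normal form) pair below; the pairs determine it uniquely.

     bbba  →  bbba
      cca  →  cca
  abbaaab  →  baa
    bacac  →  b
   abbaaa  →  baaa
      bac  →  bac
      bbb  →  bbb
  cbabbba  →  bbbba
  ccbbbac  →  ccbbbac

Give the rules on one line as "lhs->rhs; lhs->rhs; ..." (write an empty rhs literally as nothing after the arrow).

ab->; cac->b; cba->b

  | bbba
  | cca
  | abbaaab => baaab => baa
  | bacac => bab => b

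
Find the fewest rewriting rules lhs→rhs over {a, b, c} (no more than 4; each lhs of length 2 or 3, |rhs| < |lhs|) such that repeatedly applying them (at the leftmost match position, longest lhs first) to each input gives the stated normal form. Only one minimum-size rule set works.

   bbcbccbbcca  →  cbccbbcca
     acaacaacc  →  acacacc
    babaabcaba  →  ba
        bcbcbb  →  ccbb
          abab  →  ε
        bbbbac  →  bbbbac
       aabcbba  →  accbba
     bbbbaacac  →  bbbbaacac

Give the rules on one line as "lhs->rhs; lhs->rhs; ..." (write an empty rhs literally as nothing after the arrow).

ab->c; bcb->cb; caa->ca; cab->

  | bbcbccbbcca => bcbccbbcca => cbccbbcca
  | acaacaacc => acacaacc => acacacc
  | babaabcaba => bcaabcaba => bcabcaba => bcaba => ba
  | bcbcbb => cbcbb => ccbb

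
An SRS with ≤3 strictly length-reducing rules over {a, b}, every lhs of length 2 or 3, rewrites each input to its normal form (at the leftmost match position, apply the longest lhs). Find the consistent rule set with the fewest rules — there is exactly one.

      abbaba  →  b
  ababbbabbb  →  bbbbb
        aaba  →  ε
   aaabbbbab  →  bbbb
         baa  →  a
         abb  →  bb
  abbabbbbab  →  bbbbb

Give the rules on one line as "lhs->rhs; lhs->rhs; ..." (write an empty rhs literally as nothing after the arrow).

ab->b; ba->

  | abbaba => bbaba => bba => b
  | ababbbabbb => babbbabbb => bbbabbb => bbbbb
  | aaba => aba => ba => ε
  | aaabbbbab => aabbbbab => abbbbab => bbbbab => bbbb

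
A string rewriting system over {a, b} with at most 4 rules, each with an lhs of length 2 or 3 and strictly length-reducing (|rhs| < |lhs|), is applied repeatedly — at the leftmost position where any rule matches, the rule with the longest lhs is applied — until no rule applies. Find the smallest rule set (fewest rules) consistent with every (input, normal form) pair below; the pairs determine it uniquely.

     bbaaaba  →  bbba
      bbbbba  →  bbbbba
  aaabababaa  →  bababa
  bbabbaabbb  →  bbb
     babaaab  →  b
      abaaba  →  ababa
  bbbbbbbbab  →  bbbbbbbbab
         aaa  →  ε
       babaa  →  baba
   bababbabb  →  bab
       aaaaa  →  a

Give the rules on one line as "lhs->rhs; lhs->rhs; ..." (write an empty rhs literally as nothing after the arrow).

aa->a; aaa->; abb->

  | bbaaaba => bbba
  | bbbbba
  | aaabababaa => bababaa => bababa
  | bbabbaabbb => bbaabbb => bbabbb => bbb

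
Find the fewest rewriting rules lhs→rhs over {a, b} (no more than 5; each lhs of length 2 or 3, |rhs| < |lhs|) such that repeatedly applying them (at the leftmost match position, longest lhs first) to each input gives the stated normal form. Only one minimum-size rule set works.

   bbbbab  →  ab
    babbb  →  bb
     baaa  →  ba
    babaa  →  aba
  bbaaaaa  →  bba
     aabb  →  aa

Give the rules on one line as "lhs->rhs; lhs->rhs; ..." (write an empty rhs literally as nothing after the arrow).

aab->aa; abb->b; baa->ba; bab->ab

  | bbbbab => bbbab => bbab => bab => ab
  | babbb => abbb => bb
  | baaa => baa => ba
  | babaa => abaa => aba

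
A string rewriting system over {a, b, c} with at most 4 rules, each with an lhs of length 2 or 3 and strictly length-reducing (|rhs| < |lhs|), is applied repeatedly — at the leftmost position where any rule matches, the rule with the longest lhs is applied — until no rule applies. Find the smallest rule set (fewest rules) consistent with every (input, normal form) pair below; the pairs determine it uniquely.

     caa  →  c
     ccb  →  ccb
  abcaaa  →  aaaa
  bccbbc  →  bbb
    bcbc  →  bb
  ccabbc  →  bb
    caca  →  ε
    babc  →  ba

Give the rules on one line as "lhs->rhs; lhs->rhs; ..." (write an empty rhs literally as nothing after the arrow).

  | caa => ca => c
  | ccb
  | abcaaa => aaaa
  | bccbbc => bcbbc => bbbc => bbb

abc->a; bc->b; ca->c; cca->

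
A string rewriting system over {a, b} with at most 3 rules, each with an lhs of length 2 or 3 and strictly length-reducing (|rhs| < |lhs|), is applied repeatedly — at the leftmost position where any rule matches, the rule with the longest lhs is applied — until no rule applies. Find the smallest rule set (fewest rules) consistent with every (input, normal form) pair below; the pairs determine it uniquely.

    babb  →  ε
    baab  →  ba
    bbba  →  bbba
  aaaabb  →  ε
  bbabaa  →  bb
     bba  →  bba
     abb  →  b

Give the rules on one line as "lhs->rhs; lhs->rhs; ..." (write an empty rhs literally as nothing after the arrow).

  | babb => ab => ε
  | baab => ba
  | bbba
  | aaaabb => babb => ab => ε

aaa->b; ab->; bab->a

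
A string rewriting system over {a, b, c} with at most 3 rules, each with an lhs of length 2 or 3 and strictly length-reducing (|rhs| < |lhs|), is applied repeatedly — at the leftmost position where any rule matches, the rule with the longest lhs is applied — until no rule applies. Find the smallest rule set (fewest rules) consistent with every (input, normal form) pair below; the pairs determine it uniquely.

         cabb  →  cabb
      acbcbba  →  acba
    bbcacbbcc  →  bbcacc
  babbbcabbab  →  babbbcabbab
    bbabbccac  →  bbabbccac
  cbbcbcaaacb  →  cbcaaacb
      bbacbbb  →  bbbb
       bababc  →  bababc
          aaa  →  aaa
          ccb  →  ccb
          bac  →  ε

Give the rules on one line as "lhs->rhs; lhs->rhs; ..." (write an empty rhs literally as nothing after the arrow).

  | cabb
  | acbcbba => acba
  | bbcacbbcc => bbcacc
  | babbbcabbab

bac->; cbb->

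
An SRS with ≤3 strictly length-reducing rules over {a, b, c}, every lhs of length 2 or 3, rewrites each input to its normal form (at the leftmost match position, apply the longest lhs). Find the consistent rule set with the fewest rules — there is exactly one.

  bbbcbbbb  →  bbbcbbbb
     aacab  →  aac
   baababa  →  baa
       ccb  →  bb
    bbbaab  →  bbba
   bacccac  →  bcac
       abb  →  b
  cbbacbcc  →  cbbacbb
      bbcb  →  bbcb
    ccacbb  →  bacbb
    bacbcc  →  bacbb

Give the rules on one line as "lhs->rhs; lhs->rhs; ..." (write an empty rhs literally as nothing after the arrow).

ab->; cc->b

  | bbbcbbbb
  | aacab => aac
  | baababa => baaba => baa
  | ccb => bb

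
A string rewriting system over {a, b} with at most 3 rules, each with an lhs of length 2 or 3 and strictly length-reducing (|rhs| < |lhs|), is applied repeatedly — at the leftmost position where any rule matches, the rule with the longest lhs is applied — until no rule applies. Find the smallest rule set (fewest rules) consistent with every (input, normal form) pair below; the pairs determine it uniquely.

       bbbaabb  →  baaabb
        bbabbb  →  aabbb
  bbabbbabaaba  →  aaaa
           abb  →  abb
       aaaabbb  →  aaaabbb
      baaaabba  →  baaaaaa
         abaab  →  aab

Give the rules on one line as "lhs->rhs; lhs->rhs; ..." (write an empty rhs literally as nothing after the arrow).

aba->a; bba->aa

  | bbbaabb => baaabb
  | bbabbb => aabbb
  | bbabbbabaaba => aabbbabaaba => aabaabaaba => aaabaaba => aaaaba => aaaa
  | abb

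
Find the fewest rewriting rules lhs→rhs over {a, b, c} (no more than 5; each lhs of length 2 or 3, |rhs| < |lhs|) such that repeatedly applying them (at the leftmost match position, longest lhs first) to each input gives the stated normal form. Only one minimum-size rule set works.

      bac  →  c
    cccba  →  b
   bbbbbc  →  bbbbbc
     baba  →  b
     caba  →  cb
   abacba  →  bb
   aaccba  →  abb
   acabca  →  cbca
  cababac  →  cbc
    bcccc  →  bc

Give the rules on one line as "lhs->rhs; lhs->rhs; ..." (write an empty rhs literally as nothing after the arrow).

  | bac => cc => c
  | cccba => ccba => cba => b
  | bbbbbc
  | baba => cba => b

ac->b; ba->c; cba->b; cc->c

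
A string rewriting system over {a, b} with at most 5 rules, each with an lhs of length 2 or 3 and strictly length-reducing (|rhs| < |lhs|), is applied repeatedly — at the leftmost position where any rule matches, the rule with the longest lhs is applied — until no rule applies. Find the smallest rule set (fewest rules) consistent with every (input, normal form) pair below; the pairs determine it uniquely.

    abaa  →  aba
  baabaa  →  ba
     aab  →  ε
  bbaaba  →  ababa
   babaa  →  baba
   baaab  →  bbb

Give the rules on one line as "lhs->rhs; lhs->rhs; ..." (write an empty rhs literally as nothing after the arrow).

  | abaa => aba
  | baabaa => baa => ba
  | aab => ε
  | bbaaba => ababa

aa->a; aaa->b; aab->; bba->ab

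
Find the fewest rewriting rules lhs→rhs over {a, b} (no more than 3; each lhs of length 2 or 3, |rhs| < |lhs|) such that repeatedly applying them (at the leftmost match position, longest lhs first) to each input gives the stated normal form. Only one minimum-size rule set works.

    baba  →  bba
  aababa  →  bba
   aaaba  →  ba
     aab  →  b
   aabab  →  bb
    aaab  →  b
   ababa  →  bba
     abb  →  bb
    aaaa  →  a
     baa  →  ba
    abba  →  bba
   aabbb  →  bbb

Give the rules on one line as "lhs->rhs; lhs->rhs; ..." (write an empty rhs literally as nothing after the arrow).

  | baba => bba
  | aababa => ababa => baba => bba
  | aaaba => aaba => aba => ba
  | aab => ab => b

aa->a; ab->b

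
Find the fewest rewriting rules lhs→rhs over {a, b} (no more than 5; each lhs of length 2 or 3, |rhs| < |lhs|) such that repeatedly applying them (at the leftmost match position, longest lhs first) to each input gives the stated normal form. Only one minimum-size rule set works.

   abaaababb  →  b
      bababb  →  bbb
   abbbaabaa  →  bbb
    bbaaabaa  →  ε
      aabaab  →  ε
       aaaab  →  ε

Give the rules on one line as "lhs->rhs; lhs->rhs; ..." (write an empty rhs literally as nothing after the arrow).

  | abaaababb => aaababb => abaabb => aabb => bab => b
  | bababb => babb => bbb
  | abbbaabaa => bbbaabaa => bbabbaa => bbbbaa => bbbab => bbb
  | bbaaabaa => bababaa => babaa => baa => ab => ε

aab->ba; ab->; abb->bb; baa->ab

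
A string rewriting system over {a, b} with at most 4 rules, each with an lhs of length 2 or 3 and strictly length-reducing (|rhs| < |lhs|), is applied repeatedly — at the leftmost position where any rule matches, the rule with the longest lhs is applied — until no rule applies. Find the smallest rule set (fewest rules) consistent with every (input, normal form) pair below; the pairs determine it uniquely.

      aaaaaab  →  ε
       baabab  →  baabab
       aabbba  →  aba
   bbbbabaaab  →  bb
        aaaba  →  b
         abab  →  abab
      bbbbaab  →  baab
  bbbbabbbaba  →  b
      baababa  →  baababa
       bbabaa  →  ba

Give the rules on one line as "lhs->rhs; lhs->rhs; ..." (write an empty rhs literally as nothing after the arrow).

aaa->b; abb->; bba->b; bbb->

  | aaaaaab => baaab => bbb => ε
  | baabab
  | aabbba => aba
  | bbbbabaaab => babaaab => babbb => bb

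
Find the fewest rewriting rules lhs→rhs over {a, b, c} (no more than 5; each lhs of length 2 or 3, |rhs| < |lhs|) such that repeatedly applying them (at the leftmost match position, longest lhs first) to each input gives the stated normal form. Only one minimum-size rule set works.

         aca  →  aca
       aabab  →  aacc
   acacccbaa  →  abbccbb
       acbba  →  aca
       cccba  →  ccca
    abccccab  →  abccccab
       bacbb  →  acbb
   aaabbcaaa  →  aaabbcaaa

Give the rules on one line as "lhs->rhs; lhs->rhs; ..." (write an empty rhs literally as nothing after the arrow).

  | aca
  | aabab => aacc
  | acacccbaa => abbccbaa => abbccbb
  | acbba => acba => aca

ba->a; baa->bb; bab->cc; cac->bb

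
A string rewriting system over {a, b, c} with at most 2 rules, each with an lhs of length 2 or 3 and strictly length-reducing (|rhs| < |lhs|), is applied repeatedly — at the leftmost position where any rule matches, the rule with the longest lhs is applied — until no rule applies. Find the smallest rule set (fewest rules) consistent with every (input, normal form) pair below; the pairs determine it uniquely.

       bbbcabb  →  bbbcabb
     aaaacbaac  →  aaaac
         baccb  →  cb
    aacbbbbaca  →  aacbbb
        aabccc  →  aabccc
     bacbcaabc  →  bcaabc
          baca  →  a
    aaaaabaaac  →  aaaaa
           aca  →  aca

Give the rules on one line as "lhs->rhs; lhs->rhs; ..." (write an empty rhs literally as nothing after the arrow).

  | bbbcabb
  | aaaacbaac => aaaacbac => aaaac
  | baccb => cb
  | aacbbbbaca => aacbbba => aacbbb

ba->b; bac->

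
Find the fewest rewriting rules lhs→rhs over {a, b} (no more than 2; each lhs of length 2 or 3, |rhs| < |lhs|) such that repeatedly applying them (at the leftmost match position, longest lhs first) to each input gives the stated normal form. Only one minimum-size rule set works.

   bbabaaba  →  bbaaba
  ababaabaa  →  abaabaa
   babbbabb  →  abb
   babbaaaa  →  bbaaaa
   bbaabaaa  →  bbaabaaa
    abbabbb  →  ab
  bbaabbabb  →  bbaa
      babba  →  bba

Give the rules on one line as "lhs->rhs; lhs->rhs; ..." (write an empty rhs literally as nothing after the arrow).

bab->b; bbb->

  | bbabaaba => bbaaba
  | ababaabaa => abaabaa
  | babbbabb => bbbabb => abb
  | babbaaaa => bbaaaa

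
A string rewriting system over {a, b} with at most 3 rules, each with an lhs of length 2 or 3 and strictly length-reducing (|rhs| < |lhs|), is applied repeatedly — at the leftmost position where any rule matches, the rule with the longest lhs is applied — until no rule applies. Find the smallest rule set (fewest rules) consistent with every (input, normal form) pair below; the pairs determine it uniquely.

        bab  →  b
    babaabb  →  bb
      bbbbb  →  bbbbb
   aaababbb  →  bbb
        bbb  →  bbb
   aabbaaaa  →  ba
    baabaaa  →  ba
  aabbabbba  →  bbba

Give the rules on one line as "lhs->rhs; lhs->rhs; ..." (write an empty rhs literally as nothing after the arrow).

aa->a; ab->; aba->

  | bab => b
  | babaabb => babb => bb
  | bbbbb
  | aaababbb => aababbb => ababbb => bbb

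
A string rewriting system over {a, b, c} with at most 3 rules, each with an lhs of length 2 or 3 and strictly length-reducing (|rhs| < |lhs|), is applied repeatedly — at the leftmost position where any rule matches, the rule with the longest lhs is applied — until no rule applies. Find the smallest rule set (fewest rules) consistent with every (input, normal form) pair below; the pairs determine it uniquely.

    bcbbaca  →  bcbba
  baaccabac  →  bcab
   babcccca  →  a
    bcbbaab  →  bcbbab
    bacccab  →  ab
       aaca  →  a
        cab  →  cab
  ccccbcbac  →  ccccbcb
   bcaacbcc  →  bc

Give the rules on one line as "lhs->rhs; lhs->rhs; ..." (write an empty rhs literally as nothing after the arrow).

  | bcbbaca => bcbba
  | baaccabac => baccabac => bcabac => bcab
  | babcccca => baaccca => baccca => bcca => aca => a
  | bcbbaab => bcbbab

aa->a; ac->; bcc->ac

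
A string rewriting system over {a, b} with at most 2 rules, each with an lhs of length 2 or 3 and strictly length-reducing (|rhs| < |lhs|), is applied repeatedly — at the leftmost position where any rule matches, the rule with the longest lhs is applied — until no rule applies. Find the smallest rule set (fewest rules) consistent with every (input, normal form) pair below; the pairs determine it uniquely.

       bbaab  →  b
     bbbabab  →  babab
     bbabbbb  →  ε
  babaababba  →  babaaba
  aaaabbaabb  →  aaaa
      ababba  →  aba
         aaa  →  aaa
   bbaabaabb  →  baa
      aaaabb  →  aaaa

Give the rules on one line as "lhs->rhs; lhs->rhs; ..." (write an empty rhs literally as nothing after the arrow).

bb->; bba->bb

  | bbaab => bbab => bbb => b
  | bbbabab => babab
  | bbabbbb => bbbbbb => bbbb => bb => ε
  | babaababba => babaababb => babaaba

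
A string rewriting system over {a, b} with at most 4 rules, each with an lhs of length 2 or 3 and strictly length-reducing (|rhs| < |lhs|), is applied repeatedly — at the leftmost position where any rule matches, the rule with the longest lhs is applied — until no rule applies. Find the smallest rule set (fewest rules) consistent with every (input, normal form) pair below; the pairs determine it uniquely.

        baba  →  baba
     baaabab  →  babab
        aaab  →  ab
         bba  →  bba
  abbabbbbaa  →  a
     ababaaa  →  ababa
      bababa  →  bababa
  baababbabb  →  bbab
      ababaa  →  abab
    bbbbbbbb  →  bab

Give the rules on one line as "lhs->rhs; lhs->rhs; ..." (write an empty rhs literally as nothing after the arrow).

  | baba
  | baaabab => babab
  | aaab => ab
  | bba

aa->; aab->ba; bbb->a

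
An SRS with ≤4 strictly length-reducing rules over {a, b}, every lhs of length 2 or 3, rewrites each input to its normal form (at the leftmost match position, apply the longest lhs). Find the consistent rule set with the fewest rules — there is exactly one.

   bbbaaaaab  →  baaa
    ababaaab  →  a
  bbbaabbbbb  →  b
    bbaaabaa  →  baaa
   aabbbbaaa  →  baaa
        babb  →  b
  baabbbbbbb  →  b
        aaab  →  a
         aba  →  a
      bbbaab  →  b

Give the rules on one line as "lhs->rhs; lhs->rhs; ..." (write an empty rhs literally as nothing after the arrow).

  | bbbaaaaab => bbaaaaab => baaaaab => baaa
  | ababaaab => abaaab => aaab => a
  | bbbaabbbbb => bbaabbbbb => baabbbbb => bbbbb => bbbb => bbb => bb => b
  | bbaaabaa => baaabaa => baaa

aab->; ab->; bb->b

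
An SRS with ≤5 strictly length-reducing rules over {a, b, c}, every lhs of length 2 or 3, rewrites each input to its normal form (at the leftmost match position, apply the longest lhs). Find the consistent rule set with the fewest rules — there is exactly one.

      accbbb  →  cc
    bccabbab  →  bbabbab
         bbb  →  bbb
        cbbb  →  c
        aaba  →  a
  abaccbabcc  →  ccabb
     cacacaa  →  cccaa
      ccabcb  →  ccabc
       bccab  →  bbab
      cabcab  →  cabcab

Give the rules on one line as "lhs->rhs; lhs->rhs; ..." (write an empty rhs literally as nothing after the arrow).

aba->; ac->c; bcc->bb; cb->c

  | accbbb => ccbbb => ccbb => ccb => cc
  | bccabbab => bbabbab
  | bbb
  | cbbb => cbb => cb => c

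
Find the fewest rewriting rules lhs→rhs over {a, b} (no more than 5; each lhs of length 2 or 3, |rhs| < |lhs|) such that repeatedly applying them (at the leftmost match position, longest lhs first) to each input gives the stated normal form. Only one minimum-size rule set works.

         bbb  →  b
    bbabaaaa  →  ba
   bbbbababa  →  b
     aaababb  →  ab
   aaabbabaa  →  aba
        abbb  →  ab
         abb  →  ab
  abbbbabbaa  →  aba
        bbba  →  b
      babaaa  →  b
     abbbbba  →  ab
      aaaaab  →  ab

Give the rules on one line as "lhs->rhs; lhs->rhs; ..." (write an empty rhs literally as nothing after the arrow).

aa->; bab->bb; bb->b; bba->b

  | bbb => bb => b
  | bbabaaaa => bbaaaa => baaa => ba
  | bbbbababa => bbbababa => bbababa => bbaba => bba => b
  | aaababb => ababb => abbb => abb => ab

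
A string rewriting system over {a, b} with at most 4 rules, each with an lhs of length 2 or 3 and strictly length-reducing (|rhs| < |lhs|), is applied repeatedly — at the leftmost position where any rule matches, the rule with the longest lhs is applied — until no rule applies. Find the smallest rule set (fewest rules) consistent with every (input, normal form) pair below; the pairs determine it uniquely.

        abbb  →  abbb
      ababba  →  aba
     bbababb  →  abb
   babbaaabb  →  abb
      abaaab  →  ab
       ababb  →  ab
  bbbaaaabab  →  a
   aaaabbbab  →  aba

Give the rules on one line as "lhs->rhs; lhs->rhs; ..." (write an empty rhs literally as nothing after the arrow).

aa->a; baa->a; bab->aa

  | abbb
  | ababba => aaaba => aaba => aba
  | bbababb => baaabb => aabb => abb
  | babbaaabb => aabaaabb => abaaabb => aaabb => aabb => abb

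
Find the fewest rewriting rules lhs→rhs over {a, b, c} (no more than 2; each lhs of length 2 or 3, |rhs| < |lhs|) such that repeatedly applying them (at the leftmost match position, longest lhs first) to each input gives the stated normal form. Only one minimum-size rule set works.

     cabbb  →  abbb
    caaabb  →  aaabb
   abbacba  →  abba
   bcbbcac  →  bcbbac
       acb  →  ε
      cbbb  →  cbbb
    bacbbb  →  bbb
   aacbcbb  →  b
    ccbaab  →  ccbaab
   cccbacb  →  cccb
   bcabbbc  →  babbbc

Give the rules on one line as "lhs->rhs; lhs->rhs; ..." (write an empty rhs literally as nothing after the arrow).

acb->; ca->a

  | cabbb => abbb
  | caaabb => aaabb
  | abbacba => abba
  | bcbbcac => bcbbac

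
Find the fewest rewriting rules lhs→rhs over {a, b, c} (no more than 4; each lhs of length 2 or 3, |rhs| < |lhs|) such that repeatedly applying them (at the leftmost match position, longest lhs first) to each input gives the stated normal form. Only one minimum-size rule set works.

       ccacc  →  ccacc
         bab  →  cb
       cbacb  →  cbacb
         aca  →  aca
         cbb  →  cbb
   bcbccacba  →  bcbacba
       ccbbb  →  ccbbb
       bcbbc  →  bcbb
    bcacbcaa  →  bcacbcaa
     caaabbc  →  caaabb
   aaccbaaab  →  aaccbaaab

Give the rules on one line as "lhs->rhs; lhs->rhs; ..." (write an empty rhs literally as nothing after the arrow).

  | ccacc
  | bab => cb
  | cbacb
  | aca

bab->cb; bbc->bb; bcc->b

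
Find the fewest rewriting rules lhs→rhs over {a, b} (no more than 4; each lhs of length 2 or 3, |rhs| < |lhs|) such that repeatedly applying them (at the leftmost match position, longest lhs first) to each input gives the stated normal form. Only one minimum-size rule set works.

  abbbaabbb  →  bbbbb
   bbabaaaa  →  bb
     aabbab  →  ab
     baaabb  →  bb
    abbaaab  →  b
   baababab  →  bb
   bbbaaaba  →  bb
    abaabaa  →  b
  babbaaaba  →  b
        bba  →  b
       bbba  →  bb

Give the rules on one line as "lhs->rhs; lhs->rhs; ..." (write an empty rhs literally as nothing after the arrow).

abb->b; ba->; baa->b

  | abbbaabbb => bbaabbb => bbbbb
  | bbabaaaa => bbaaaa => bbaa => bb
  | aabbab => abab => ab
  | baaabb => babb => bb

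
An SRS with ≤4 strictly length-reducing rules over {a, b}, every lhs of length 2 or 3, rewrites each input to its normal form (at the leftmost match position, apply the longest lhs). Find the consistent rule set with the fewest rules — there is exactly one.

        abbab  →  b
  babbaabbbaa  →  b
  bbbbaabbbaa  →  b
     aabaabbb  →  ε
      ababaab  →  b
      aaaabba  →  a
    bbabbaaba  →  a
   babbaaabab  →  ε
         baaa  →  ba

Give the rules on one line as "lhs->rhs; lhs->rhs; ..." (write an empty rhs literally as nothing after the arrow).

  | abbab => bab => b
  | babbaabbbaa => bbaabbbaa => aabbbaa => bbbaa => baa => b
  | bbbbaabbbaa => bbaabbbaa => aabbbaa => bbbaa => baa => b
  | aabaabbb => baabbb => bbbb => bb => ε

aa->; ab->; bb->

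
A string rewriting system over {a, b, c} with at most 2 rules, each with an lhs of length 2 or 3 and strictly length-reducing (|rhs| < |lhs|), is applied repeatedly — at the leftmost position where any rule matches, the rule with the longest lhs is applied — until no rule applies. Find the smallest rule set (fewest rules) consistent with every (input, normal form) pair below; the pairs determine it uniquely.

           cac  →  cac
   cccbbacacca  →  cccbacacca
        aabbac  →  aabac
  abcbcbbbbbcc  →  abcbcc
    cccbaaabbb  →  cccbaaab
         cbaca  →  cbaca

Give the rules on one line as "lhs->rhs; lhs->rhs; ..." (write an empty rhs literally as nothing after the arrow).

  | cac
  | cccbbacacca => cccbacacca
  | aabbac => aabac
  | abcbcbbbbbcc => abcbcbbbbcc => abcbcbbbcc => abcbcbbcc => abcbcc

bb->b; bbc->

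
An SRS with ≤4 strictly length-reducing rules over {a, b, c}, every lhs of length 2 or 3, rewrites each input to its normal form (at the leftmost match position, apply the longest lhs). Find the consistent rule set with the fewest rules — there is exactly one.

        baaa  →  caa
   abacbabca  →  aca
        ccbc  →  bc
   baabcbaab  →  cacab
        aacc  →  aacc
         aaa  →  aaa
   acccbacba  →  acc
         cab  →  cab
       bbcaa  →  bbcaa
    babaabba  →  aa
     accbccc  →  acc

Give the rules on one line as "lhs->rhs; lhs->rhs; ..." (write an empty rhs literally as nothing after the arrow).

  | baaa => caa
  | abacbabca => accbabca => ababca => aca
  | ccbc => bc
  | baabcbaab => cabcbaab => cabaab => cacab

abc->a; ba->c; bab->; ccb->b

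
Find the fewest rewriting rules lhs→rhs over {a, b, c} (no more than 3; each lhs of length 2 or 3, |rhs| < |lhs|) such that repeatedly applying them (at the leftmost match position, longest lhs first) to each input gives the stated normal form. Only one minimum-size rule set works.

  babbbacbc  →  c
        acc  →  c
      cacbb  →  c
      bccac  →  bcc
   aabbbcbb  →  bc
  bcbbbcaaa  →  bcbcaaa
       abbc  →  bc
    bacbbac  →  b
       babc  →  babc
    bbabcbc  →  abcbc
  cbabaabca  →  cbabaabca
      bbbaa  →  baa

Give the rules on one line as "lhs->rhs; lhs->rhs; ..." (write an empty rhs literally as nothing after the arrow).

abb->b; ac->; bb->

  | babbbacbc => bbbacbc => bacbc => bbc => c
  | acc => c
  | cacbb => cbb => c
  | bccac => bcc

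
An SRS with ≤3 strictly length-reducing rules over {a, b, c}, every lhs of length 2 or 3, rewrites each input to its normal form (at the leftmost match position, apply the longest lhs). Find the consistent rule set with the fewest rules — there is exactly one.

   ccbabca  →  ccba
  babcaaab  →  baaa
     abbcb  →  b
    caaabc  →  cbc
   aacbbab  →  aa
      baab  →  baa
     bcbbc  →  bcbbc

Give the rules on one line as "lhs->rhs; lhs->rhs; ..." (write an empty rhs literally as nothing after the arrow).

ab->a; ac->; ca->c

  | ccbabca => ccbaca => ccba
  | babcaaab => bacaaab => baaab => baaa
  | abbcb => abcb => acb => b
  | caaabc => caabc => cabc => cbc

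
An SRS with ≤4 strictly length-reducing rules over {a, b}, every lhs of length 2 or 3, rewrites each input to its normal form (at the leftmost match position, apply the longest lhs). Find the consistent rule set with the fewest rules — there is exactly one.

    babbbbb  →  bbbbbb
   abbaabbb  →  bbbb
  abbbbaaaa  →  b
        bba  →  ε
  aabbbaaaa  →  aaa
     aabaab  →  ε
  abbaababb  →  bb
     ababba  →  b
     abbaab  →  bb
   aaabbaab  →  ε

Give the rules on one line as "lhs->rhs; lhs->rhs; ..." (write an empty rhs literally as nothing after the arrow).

  | babbbbb => bbbbbb
  | abbaabbb => baabbb => babbb => bbbb
  | abbbbaaaa => bbbaaaa => baaa => baa => ba => b
  | bba => ε

aab->; ab->; ba->b; bba->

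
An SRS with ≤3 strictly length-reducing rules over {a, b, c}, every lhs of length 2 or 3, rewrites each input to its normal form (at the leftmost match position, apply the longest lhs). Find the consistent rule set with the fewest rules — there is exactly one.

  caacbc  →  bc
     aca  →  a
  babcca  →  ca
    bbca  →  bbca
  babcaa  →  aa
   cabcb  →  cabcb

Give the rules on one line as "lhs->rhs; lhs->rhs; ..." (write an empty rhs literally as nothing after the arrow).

ac->; bab->a; caa->a

  | caacbc => acbc => bc
  | aca => a
  | babcca => acca => ca
  | bbca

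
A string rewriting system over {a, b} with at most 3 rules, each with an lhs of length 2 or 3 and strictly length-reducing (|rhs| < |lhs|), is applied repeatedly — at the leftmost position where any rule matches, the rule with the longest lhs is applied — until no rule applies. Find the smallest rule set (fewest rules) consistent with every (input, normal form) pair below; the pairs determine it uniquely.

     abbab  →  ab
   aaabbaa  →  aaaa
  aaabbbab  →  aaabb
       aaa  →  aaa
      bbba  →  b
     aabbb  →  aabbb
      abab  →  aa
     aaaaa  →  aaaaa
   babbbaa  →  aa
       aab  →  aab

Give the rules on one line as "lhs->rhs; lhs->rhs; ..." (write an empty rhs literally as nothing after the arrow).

bab->a; bba->

  | abbab => ab
  | aaabbaa => aaaa
  | aaabbbab => aaabb
  | aaa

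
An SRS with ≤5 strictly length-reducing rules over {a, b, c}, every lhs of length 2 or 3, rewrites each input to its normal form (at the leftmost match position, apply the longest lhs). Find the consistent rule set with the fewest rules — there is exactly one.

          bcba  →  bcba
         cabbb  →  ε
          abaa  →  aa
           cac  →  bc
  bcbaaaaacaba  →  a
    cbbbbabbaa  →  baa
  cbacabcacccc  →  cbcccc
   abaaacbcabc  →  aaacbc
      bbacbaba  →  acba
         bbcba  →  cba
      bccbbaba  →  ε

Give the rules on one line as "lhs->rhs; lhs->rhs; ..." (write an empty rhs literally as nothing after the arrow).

aab->ba; ab->; bb->; ca->b

  | bcba
  | cabbb => bbbb => bb => ε
  | abaa => aa
  | cac => bc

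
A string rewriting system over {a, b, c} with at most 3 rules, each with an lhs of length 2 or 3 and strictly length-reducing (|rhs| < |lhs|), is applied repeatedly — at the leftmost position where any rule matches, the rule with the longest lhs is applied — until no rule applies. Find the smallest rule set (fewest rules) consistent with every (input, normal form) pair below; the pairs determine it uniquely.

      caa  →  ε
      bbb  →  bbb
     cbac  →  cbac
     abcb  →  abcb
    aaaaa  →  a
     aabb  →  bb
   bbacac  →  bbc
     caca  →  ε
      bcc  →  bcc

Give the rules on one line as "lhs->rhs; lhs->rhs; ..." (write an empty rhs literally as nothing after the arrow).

aa->; ca->a

  | caa => aa => ε
  | bbb
  | cbac
  | abcb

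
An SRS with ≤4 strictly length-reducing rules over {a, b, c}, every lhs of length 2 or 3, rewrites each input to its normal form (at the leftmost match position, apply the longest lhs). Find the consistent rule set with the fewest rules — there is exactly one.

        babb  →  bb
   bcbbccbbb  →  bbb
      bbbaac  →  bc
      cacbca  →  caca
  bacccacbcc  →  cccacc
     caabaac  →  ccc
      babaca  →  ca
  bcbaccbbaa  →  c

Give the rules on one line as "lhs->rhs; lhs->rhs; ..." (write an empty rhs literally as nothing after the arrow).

  | babb => bb
  | bcbbccbbb => bbccbbb => bbcbb => bbb
  | bbbaac => bbac => bc
  | cacbca => caca

aa->c; ba->; cb->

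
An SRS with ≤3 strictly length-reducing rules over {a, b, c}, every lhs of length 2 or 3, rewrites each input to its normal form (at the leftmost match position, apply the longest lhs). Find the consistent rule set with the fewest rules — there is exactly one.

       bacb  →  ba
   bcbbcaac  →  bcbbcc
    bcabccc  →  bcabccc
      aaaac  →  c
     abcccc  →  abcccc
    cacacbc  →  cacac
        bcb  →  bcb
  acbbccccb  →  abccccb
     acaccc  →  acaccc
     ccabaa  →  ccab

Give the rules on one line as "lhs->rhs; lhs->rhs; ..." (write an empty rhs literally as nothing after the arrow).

aa->; acb->a

  | bacb => ba
  | bcbbcaac => bcbbcc
  | bcabccc
  | aaaac => aac => c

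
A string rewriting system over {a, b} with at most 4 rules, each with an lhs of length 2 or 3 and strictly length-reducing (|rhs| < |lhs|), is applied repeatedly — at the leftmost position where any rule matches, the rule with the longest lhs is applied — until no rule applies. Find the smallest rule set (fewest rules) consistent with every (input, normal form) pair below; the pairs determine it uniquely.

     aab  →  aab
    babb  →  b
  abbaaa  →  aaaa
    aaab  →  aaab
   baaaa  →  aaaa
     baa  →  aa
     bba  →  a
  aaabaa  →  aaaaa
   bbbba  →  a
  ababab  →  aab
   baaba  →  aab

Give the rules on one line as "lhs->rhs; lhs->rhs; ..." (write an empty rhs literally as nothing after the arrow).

ba->b; baa->aa; bb->

  | aab
  | babb => bbb => b
  | abbaaa => aaaa
  | aaab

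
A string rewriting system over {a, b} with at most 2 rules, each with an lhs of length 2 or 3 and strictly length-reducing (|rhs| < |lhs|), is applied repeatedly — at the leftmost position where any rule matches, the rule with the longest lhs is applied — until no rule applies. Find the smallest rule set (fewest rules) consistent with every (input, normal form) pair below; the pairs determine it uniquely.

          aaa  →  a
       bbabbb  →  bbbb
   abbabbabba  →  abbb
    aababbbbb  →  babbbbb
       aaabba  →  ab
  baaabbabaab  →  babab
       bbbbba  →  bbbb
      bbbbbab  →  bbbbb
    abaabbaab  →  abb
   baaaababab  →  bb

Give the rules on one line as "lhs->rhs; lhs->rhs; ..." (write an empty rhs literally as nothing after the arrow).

  | aaa => a
  | bbabbb => bbbb
  | abbabbabba => abbbabba => abbbba => abbb
  | aababbbbb => babbbbb

aa->; bba->b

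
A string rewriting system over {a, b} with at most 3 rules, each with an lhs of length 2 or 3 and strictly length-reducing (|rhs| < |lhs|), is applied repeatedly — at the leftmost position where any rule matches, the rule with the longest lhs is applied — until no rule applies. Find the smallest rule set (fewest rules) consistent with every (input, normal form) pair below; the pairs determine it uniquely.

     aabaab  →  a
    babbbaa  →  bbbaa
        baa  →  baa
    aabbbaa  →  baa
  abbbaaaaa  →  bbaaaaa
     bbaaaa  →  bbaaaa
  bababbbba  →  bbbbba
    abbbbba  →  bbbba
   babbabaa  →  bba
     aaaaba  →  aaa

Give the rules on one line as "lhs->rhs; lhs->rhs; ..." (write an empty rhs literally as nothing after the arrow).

  | aabaab => aab => a
  | babbbaa => bbbaa
  | baa
  | aabbbaa => abbaa => baa

ab->; aba->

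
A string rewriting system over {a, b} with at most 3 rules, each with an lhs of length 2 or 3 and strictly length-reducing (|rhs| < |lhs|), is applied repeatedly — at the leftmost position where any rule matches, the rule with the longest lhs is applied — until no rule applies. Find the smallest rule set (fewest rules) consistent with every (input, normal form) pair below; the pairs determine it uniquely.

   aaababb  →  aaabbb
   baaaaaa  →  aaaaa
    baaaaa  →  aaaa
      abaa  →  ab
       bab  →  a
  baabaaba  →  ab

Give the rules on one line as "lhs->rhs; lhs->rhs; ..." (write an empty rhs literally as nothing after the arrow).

  | aaababb => aaabbb
  | baaaaaa => aaaaa
  | baaaaa => aaaa
  | abaa => aba => ab

aba->ab; ba->; bab->a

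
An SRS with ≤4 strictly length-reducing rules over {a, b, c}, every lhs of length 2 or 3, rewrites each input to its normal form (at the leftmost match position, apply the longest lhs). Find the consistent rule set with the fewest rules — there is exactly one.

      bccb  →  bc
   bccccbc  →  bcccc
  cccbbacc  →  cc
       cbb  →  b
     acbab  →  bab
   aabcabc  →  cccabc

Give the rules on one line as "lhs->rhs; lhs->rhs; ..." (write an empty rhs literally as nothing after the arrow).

aab->cc; ac->; cb->

  | bccb => bc
  | bccccbc => bcccc
  | cccbbacc => ccbacc => cacc => cc
  | cbb => b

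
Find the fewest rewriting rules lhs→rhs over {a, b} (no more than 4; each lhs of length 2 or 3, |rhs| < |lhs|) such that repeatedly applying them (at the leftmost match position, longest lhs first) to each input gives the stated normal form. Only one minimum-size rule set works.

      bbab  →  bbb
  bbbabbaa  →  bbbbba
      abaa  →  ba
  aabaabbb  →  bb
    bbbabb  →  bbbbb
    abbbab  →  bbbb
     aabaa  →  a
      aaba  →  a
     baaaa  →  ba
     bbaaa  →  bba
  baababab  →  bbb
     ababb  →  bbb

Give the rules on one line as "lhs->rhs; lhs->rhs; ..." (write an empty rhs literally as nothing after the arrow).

  | bbab => bbb
  | bbbabbaa => bbbbbaa => bbbbba
  | abaa => baa => ba
  | aabaabbb => aabbb => bb

aa->a; aab->; ab->b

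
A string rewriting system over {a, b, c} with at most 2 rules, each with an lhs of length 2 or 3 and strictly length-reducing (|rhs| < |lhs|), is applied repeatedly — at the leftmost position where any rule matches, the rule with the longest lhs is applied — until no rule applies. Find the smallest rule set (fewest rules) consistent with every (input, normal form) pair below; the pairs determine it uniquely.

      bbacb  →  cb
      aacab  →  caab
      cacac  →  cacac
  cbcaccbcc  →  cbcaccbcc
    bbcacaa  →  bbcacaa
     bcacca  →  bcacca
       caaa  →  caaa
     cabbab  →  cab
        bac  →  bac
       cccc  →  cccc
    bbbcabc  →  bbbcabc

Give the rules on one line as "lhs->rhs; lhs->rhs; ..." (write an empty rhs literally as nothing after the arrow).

aac->ca; bba->

  | bbacb => cb
  | aacab => caab
  | cacac
  | cbcaccbcc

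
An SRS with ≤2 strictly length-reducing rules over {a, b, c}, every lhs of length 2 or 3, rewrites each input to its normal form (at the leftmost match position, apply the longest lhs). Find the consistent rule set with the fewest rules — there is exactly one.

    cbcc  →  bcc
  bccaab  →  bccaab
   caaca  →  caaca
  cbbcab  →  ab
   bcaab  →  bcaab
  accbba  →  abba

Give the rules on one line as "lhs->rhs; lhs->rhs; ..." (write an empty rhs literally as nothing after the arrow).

  | cbcc => bcc
  | bccaab
  | caaca
  | cbbcab => bbcab => ab

bbc->; cb->b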